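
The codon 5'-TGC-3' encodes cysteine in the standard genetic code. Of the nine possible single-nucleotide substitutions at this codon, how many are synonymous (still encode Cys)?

1

Position 1: none → 0 synonymous.
Position 2: none → 0 synonymous.
Position 3: TGT → 1 synonymous.
Total: 0 + 0 + 1 = 1.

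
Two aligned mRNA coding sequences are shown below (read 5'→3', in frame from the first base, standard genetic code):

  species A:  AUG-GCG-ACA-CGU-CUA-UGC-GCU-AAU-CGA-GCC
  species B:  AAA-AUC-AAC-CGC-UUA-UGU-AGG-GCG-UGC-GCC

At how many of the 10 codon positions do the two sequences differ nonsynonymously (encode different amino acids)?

6

Codon 1: AUG Met / AAA Lys — nonsynonymous.
Codon 2: GCG Ala / AUC Ile — nonsynonymous.
Codon 3: ACA Thr / AAC Asn — nonsynonymous.
Codon 4: CGU Arg / CGC Arg — synonymous.
Codon 5: CUA Leu / UUA Leu — synonymous.
Codon 6: UGC Cys / UGU Cys — synonymous.
Codon 7: GCU Ala / AGG Arg — nonsynonymous.
Codon 8: AAU Asn / GCG Ala — nonsynonymous.
Codon 9: CGA Arg / UGC Cys — nonsynonymous.
Codon 10: GCC Ala / GCC Ala — identical.
Nonsynonymous differences: 6.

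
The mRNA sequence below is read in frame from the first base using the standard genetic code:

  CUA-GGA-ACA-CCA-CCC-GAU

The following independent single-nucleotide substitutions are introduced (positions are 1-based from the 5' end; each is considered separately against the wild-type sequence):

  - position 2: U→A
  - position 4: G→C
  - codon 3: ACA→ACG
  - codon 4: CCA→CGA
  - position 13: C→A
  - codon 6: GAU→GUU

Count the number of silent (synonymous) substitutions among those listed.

1

Codon 1: CUA (Leu) → CAA (Gln) — missense.
Codon 2: GGA (Gly) → CGA (Arg) — missense.
Codon 3: ACA (Thr) → ACG (Thr) — synonymous.
Codon 4: CCA (Pro) → CGA (Arg) — missense.
Codon 5: CCC (Pro) → ACC (Thr) — missense.
Codon 6: GAU (Asp) → GUU (Val) — missense.
Synonymous: 1 of 6.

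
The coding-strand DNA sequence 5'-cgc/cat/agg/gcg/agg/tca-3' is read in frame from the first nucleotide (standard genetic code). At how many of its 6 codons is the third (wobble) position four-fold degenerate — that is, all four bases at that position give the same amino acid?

3

Codon 1 CGC (Arg): third position 4-fold.
Codon 2 CAT (His): third position 2-fold.
Codon 3 AGG (Arg): third position 2-fold.
Codon 4 GCG (Ala): third position 4-fold.
Codon 5 AGG (Arg): third position 2-fold.
Codon 6 TCA (Ser): third position 4-fold.
Four-fold degenerate third positions: 3.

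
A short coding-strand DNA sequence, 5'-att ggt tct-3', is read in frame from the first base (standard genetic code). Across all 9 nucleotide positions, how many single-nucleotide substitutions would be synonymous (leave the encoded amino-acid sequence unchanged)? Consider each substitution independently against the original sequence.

Codon 1 (ATT, Ile): 2 synonymous substitutions.
Codon 2 (GGT, Gly): 3 synonymous substitutions.
Codon 3 (TCT, Ser): 3 synonymous substitutions.
Total: 2 + 3 + 3 = 8.

8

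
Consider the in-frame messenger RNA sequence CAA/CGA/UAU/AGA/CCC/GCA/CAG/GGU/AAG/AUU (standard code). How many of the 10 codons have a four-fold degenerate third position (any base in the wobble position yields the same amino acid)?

Codon 1 CAA (Gln): third position 2-fold.
Codon 2 CGA (Arg): third position 4-fold.
Codon 3 UAU (Tyr): third position 2-fold.
Codon 4 AGA (Arg): third position 2-fold.
Codon 5 CCC (Pro): third position 4-fold.
Codon 6 GCA (Ala): third position 4-fold.
Codon 7 CAG (Gln): third position 2-fold.
Codon 8 GGU (Gly): third position 4-fold.
Codon 9 AAG (Lys): third position 2-fold.
Codon 10 AUU (Ile): third position 3-fold.
Four-fold degenerate third positions: 4.

4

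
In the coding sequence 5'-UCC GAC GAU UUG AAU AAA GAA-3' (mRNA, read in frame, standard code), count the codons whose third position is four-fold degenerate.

Codon 1 UCC (Ser): third position 4-fold.
Codon 2 GAC (Asp): third position 2-fold.
Codon 3 GAU (Asp): third position 2-fold.
Codon 4 UUG (Leu): third position 2-fold.
Codon 5 AAU (Asn): third position 2-fold.
Codon 6 AAA (Lys): third position 2-fold.
Codon 7 GAA (Glu): third position 2-fold.
Four-fold degenerate third positions: 1.

1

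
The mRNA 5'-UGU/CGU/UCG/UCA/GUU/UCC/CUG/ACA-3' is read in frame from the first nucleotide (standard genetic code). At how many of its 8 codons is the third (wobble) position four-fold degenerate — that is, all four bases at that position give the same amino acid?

Codon 1 UGU (Cys): third position 2-fold.
Codon 2 CGU (Arg): third position 4-fold.
Codon 3 UCG (Ser): third position 4-fold.
Codon 4 UCA (Ser): third position 4-fold.
Codon 5 GUU (Val): third position 4-fold.
Codon 6 UCC (Ser): third position 4-fold.
Codon 7 CUG (Leu): third position 4-fold.
Codon 8 ACA (Thr): third position 4-fold.
Four-fold degenerate third positions: 7.

7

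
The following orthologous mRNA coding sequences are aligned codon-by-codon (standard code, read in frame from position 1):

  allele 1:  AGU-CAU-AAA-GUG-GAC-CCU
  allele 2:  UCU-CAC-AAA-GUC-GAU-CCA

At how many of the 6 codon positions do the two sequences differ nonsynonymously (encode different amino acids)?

0

Codon 1: AGU Ser / UCU Ser — synonymous.
Codon 2: CAU His / CAC His — synonymous.
Codon 3: AAA Lys / AAA Lys — identical.
Codon 4: GUG Val / GUC Val — synonymous.
Codon 5: GAC Asp / GAU Asp — synonymous.
Codon 6: CCU Pro / CCA Pro — synonymous.
Nonsynonymous differences: 0.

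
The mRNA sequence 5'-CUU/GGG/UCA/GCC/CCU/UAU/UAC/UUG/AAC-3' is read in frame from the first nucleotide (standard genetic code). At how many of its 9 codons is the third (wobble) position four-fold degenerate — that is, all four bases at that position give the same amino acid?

Codon 1 CUU (Leu): third position 4-fold.
Codon 2 GGG (Gly): third position 4-fold.
Codon 3 UCA (Ser): third position 4-fold.
Codon 4 GCC (Ala): third position 4-fold.
Codon 5 CCU (Pro): third position 4-fold.
Codon 6 UAU (Tyr): third position 2-fold.
Codon 7 UAC (Tyr): third position 2-fold.
Codon 8 UUG (Leu): third position 2-fold.
Codon 9 AAC (Asn): third position 2-fold.
Four-fold degenerate third positions: 5.

5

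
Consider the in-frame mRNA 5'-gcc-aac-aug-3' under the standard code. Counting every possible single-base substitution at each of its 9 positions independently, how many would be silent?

Codon 1 (GCC, Ala): 3 synonymous substitutions.
Codon 2 (AAC, Asn): 1 synonymous substitution.
Codon 3 (AUG, Met): 0 synonymous substitutions.
Total: 3 + 1 + 0 = 4.

4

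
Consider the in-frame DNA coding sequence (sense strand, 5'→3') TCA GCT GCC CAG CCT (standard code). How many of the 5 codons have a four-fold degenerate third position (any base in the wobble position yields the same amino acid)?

4

Codon 1 TCA (Ser): third position 4-fold.
Codon 2 GCT (Ala): third position 4-fold.
Codon 3 GCC (Ala): third position 4-fold.
Codon 4 CAG (Gln): third position 2-fold.
Codon 5 CCT (Pro): third position 4-fold.
Four-fold degenerate third positions: 4.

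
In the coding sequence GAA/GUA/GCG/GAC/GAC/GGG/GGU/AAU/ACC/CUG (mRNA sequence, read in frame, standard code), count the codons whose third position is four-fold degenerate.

6

Codon 1 GAA (Glu): third position 2-fold.
Codon 2 GUA (Val): third position 4-fold.
Codon 3 GCG (Ala): third position 4-fold.
Codon 4 GAC (Asp): third position 2-fold.
Codon 5 GAC (Asp): third position 2-fold.
Codon 6 GGG (Gly): third position 4-fold.
Codon 7 GGU (Gly): third position 4-fold.
Codon 8 AAU (Asn): third position 2-fold.
Codon 9 ACC (Thr): third position 4-fold.
Codon 10 CUG (Leu): third position 4-fold.
Four-fold degenerate third positions: 6.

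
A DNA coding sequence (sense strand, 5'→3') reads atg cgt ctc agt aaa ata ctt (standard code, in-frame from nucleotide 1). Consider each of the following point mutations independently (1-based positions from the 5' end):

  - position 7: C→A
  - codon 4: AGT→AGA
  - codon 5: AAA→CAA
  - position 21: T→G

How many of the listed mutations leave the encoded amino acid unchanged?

Codon 3: CTC (Leu) → ATC (Ile) — missense.
Codon 4: AGT (Ser) → AGA (Arg) — missense.
Codon 5: AAA (Lys) → CAA (Gln) — missense.
Codon 7: CTT (Leu) → CTG (Leu) — synonymous.
Synonymous: 1 of 4.

1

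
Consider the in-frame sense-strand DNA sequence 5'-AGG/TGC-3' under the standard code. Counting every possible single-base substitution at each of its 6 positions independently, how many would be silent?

Codon 1 (AGG, Arg): 2 synonymous substitutions.
Codon 2 (TGC, Cys): 1 synonymous substitution.
Total: 2 + 1 = 3.

3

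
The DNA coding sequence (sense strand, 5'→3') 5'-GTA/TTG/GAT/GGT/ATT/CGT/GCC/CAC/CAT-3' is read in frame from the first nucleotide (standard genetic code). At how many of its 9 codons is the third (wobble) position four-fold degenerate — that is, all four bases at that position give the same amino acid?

4

Codon 1 GTA (Val): third position 4-fold.
Codon 2 TTG (Leu): third position 2-fold.
Codon 3 GAT (Asp): third position 2-fold.
Codon 4 GGT (Gly): third position 4-fold.
Codon 5 ATT (Ile): third position 3-fold.
Codon 6 CGT (Arg): third position 4-fold.
Codon 7 GCC (Ala): third position 4-fold.
Codon 8 CAC (His): third position 2-fold.
Codon 9 CAT (His): third position 2-fold.
Four-fold degenerate third positions: 4.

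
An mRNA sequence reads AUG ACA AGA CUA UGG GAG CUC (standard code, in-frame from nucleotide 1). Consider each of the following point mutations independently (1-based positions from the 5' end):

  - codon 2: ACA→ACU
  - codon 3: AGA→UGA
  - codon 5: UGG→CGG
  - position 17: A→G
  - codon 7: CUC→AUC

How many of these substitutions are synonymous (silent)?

1

Codon 2: ACA (Thr) → ACU (Thr) — synonymous.
Codon 3: AGA (Arg) → UGA (Stop) — nonsense.
Codon 5: UGG (Trp) → CGG (Arg) — missense.
Codon 6: GAG (Glu) → GGG (Gly) — missense.
Codon 7: CUC (Leu) → AUC (Ile) — missense.
Synonymous: 1 of 5.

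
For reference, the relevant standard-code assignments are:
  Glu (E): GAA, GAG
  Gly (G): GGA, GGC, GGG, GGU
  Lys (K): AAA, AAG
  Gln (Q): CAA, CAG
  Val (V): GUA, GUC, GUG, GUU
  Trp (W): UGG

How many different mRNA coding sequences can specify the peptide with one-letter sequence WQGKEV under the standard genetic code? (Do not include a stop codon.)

Trp: 1 codon.
Gln: 2 codons.
Gly: 4 codons.
Lys: 2 codons.
Glu: 2 codons.
Val: 4 codons.
1 × 2 × 4 × 2 × 2 × 4 = 128.

128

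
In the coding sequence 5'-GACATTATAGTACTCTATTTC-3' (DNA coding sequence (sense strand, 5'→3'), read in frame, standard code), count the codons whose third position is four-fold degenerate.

Codon 1 GAC (Asp): third position 2-fold.
Codon 2 ATT (Ile): third position 3-fold.
Codon 3 ATA (Ile): third position 3-fold.
Codon 4 GTA (Val): third position 4-fold.
Codon 5 CTC (Leu): third position 4-fold.
Codon 6 TAT (Tyr): third position 2-fold.
Codon 7 TTC (Phe): third position 2-fold.
Four-fold degenerate third positions: 2.

2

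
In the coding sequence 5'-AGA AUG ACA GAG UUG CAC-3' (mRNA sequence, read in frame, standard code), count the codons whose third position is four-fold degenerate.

1

Codon 1 AGA (Arg): third position 2-fold.
Codon 2 AUG (Met): third position 1-fold.
Codon 3 ACA (Thr): third position 4-fold.
Codon 4 GAG (Glu): third position 2-fold.
Codon 5 UUG (Leu): third position 2-fold.
Codon 6 CAC (His): third position 2-fold.
Four-fold degenerate third positions: 1.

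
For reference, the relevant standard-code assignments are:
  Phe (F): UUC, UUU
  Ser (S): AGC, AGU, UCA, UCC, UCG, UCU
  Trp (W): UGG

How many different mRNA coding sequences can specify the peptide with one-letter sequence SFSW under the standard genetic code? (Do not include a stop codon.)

72

Ser: 6 codons.
Phe: 2 codons.
Ser: 6 codons.
Trp: 1 codon.
6 × 2 × 6 × 1 = 72.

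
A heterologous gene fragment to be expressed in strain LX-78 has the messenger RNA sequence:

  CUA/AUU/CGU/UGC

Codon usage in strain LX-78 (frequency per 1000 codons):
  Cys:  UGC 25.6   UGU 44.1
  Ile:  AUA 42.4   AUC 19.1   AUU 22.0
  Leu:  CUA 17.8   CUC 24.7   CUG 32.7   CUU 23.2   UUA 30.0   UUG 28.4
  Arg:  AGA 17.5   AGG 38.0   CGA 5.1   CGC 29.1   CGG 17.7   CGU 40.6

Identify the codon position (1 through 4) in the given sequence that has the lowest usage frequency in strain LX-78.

1

Codon 1 CUA (Leu): 17.8 per 1000.
Codon 2 AUU (Ile): 22.0 per 1000.
Codon 3 CGU (Arg): 40.6 per 1000.
Codon 4 UGC (Cys): 25.6 per 1000.
Lowest frequency is 17.8 at codon 1.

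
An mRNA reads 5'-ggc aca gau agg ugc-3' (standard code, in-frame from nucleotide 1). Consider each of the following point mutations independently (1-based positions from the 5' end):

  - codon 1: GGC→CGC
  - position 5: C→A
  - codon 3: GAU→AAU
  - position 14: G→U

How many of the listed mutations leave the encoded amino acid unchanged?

Codon 1: GGC (Gly) → CGC (Arg) — missense.
Codon 2: ACA (Thr) → AAA (Lys) — missense.
Codon 3: GAU (Asp) → AAU (Asn) — missense.
Codon 5: UGC (Cys) → UUC (Phe) — missense.
Synonymous: 0 of 4.

0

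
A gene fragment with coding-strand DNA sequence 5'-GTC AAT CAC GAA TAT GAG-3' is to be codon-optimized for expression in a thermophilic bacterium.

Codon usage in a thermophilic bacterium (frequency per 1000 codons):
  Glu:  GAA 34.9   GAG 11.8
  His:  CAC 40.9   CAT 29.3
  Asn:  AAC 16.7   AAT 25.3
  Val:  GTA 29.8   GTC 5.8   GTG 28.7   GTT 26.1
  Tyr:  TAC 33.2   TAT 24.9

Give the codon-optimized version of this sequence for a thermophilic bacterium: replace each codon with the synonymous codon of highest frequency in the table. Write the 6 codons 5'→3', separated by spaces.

GTA AAT CAC GAA TAC GAA

Codon 1 (Val): best is GTA at 29.8.
Codon 2 (Asn): best is AAT at 25.3.
Codon 3 (His): best is CAC at 40.9.
Codon 4 (Glu): best is GAA at 34.9.
Codon 5 (Tyr): best is TAC at 33.2.
Codon 6 (Glu): best is GAA at 34.9.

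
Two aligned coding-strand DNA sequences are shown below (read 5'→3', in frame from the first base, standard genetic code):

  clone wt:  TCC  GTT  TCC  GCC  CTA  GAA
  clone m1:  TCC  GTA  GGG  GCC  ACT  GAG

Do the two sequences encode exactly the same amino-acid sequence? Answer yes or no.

no

Codon 1: TCC Ser / TCC Ser — identical.
Codon 2: GTT Val / GTA Val — synonymous.
Codon 3: TCC Ser / GGG Gly — nonsynonymous.
Codon 4: GCC Ala / GCC Ala — identical.
Codon 5: CTA Leu / ACT Thr — nonsynonymous.
Codon 6: GAA Glu / GAG Glu — synonymous.
Nonsynonymous differences: 2 → different protein.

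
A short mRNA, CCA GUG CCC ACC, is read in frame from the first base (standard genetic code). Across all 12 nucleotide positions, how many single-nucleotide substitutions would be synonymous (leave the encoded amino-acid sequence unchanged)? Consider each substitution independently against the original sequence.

12

Codon 1 (CCA, Pro): 3 synonymous substitutions.
Codon 2 (GUG, Val): 3 synonymous substitutions.
Codon 3 (CCC, Pro): 3 synonymous substitutions.
Codon 4 (ACC, Thr): 3 synonymous substitutions.
Total: 3 + 3 + 3 + 3 = 12.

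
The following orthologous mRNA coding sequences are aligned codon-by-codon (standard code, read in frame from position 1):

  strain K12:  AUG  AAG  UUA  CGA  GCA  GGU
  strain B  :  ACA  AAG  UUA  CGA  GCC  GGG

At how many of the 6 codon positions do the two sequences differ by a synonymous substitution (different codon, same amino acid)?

2

Codon 1: AUG Met / ACA Thr — nonsynonymous.
Codon 2: AAG Lys / AAG Lys — identical.
Codon 3: UUA Leu / UUA Leu — identical.
Codon 4: CGA Arg / CGA Arg — identical.
Codon 5: GCA Ala / GCC Ala — synonymous.
Codon 6: GGU Gly / GGG Gly — synonymous.
Synonymous differences: 2.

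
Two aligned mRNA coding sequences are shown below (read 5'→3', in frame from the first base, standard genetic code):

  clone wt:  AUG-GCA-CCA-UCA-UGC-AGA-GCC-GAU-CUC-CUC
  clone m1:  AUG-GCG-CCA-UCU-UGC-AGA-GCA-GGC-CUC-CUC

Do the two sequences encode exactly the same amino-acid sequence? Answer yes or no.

no

Codon 1: AUG Met / AUG Met — identical.
Codon 2: GCA Ala / GCG Ala — synonymous.
Codon 3: CCA Pro / CCA Pro — identical.
Codon 4: UCA Ser / UCU Ser — synonymous.
Codon 5: UGC Cys / UGC Cys — identical.
Codon 6: AGA Arg / AGA Arg — identical.
Codon 7: GCC Ala / GCA Ala — synonymous.
Codon 8: GAU Asp / GGC Gly — nonsynonymous.
Codon 9: CUC Leu / CUC Leu — identical.
Codon 10: CUC Leu / CUC Leu — identical.
Nonsynonymous differences: 1 → different protein.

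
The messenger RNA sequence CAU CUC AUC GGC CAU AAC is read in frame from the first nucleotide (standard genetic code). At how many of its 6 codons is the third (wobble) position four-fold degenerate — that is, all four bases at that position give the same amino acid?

Codon 1 CAU (His): third position 2-fold.
Codon 2 CUC (Leu): third position 4-fold.
Codon 3 AUC (Ile): third position 3-fold.
Codon 4 GGC (Gly): third position 4-fold.
Codon 5 CAU (His): third position 2-fold.
Codon 6 AAC (Asn): third position 2-fold.
Four-fold degenerate third positions: 2.

2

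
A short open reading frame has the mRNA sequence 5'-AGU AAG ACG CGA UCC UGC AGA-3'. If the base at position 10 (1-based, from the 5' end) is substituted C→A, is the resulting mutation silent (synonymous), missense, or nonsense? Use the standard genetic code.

Position 10 falls in codon 4: CGA → Arg.
After the substitution the codon is AGA → Arg.
Both encode Arg, so the change is synonymous.

silent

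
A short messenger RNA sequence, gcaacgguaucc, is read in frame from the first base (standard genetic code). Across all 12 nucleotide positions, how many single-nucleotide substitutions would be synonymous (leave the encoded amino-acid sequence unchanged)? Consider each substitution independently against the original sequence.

12

Codon 1 (GCA, Ala): 3 synonymous substitutions.
Codon 2 (ACG, Thr): 3 synonymous substitutions.
Codon 3 (GUA, Val): 3 synonymous substitutions.
Codon 4 (UCC, Ser): 3 synonymous substitutions.
Total: 3 + 3 + 3 + 3 = 12.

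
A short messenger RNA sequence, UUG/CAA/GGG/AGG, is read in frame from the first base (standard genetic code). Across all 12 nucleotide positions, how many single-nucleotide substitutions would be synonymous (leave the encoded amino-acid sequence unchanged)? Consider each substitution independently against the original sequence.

8

Codon 1 (UUG, Leu): 2 synonymous substitutions.
Codon 2 (CAA, Gln): 1 synonymous substitution.
Codon 3 (GGG, Gly): 3 synonymous substitutions.
Codon 4 (AGG, Arg): 2 synonymous substitutions.
Total: 2 + 1 + 3 + 2 = 8.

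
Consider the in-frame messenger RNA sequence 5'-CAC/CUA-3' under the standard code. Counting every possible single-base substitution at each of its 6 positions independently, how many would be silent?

Codon 1 (CAC, His): 1 synonymous substitution.
Codon 2 (CUA, Leu): 4 synonymous substitutions.
Total: 1 + 4 = 5.

5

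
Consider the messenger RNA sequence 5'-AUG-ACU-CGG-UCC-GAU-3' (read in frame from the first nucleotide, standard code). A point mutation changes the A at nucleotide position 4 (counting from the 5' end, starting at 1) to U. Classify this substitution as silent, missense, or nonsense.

Position 4 falls in codon 2: ACU → Thr.
After the substitution the codon is UCU → Ser.
Thr ≠ Ser, so this is a missense mutation.

missense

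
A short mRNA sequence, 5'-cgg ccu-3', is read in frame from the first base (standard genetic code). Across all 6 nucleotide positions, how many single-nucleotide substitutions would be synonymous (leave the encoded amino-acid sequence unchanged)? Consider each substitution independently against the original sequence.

7

Codon 1 (CGG, Arg): 4 synonymous substitutions.
Codon 2 (CCU, Pro): 3 synonymous substitutions.
Total: 4 + 3 = 7.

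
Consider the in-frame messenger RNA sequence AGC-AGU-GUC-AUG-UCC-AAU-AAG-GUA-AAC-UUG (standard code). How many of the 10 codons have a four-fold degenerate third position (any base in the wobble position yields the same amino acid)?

3

Codon 1 AGC (Ser): third position 2-fold.
Codon 2 AGU (Ser): third position 2-fold.
Codon 3 GUC (Val): third position 4-fold.
Codon 4 AUG (Met): third position 1-fold.
Codon 5 UCC (Ser): third position 4-fold.
Codon 6 AAU (Asn): third position 2-fold.
Codon 7 AAG (Lys): third position 2-fold.
Codon 8 GUA (Val): third position 4-fold.
Codon 9 AAC (Asn): third position 2-fold.
Codon 10 UUG (Leu): third position 2-fold.
Four-fold degenerate third positions: 3.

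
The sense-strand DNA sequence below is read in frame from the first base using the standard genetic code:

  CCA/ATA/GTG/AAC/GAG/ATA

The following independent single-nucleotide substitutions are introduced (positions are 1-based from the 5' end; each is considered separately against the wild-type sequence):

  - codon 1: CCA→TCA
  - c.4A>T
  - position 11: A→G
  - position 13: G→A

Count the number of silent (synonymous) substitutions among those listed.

0

Codon 1: CCA (Pro) → TCA (Ser) — missense.
Codon 2: ATA (Ile) → TTA (Leu) — missense.
Codon 4: AAC (Asn) → AGC (Ser) — missense.
Codon 5: GAG (Glu) → AAG (Lys) — missense.
Synonymous: 0 of 4.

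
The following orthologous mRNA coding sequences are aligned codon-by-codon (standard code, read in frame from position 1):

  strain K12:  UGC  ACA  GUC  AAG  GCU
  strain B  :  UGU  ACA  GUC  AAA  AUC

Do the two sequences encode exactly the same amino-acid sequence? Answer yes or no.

Codon 1: UGC Cys / UGU Cys — synonymous.
Codon 2: ACA Thr / ACA Thr — identical.
Codon 3: GUC Val / GUC Val — identical.
Codon 4: AAG Lys / AAA Lys — synonymous.
Codon 5: GCU Ala / AUC Ile — nonsynonymous.
Nonsynonymous differences: 1 → different protein.

no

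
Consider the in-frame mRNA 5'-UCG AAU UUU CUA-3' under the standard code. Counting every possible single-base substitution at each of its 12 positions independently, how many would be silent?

9

Codon 1 (UCG, Ser): 3 synonymous substitutions.
Codon 2 (AAU, Asn): 1 synonymous substitution.
Codon 3 (UUU, Phe): 1 synonymous substitution.
Codon 4 (CUA, Leu): 4 synonymous substitutions.
Total: 3 + 1 + 1 + 4 = 9.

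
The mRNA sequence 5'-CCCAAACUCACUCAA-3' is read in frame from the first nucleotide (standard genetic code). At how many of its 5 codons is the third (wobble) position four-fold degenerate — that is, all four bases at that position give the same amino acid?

3

Codon 1 CCC (Pro): third position 4-fold.
Codon 2 AAA (Lys): third position 2-fold.
Codon 3 CUC (Leu): third position 4-fold.
Codon 4 ACU (Thr): third position 4-fold.
Codon 5 CAA (Gln): third position 2-fold.
Four-fold degenerate third positions: 3.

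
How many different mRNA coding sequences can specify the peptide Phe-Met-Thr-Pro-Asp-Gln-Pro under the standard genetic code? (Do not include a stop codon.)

512

Phe: 2 codons.
Met: 1 codon.
Thr: 4 codons.
Pro: 4 codons.
Asp: 2 codons.
Gln: 2 codons.
Pro: 4 codons.
2 × 1 × 4 × 4 × 2 × 2 × 4 = 512.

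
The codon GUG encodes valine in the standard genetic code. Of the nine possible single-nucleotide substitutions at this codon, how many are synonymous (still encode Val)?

Position 1: none → 0 synonymous.
Position 2: none → 0 synonymous.
Position 3: GUU, GUC, GUA → 3 synonymous.
Total: 0 + 0 + 3 = 3.

3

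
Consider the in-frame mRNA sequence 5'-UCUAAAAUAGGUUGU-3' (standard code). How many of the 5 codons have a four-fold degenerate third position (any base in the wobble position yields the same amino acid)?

2

Codon 1 UCU (Ser): third position 4-fold.
Codon 2 AAA (Lys): third position 2-fold.
Codon 3 AUA (Ile): third position 3-fold.
Codon 4 GGU (Gly): third position 4-fold.
Codon 5 UGU (Cys): third position 2-fold.
Four-fold degenerate third positions: 2.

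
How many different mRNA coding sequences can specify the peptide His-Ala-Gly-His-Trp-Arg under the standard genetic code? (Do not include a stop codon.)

384

His: 2 codons.
Ala: 4 codons.
Gly: 4 codons.
His: 2 codons.
Trp: 1 codon.
Arg: 6 codons.
2 × 4 × 4 × 2 × 1 × 6 = 384.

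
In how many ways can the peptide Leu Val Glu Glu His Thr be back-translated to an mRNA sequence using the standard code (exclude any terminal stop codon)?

768

Leu: 6 codons.
Val: 4 codons.
Glu: 2 codons.
Glu: 2 codons.
His: 2 codons.
Thr: 4 codons.
6 × 4 × 2 × 2 × 2 × 4 = 768.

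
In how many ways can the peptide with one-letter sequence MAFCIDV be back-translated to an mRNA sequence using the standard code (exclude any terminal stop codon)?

Met: 1 codon.
Ala: 4 codons.
Phe: 2 codons.
Cys: 2 codons.
Ile: 3 codons.
Asp: 2 codons.
Val: 4 codons.
1 × 4 × 2 × 2 × 3 × 2 × 4 = 384.

384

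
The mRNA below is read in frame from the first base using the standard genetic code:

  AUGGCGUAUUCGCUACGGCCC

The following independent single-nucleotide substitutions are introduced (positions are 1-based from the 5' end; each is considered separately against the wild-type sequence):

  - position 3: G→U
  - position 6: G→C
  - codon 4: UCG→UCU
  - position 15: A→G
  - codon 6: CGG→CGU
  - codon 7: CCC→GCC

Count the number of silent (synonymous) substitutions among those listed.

4

Codon 1: AUG (Met) → AUU (Ile) — missense.
Codon 2: GCG (Ala) → GCC (Ala) — synonymous.
Codon 4: UCG (Ser) → UCU (Ser) — synonymous.
Codon 5: CUA (Leu) → CUG (Leu) — synonymous.
Codon 6: CGG (Arg) → CGU (Arg) — synonymous.
Codon 7: CCC (Pro) → GCC (Ala) — missense.
Synonymous: 4 of 6.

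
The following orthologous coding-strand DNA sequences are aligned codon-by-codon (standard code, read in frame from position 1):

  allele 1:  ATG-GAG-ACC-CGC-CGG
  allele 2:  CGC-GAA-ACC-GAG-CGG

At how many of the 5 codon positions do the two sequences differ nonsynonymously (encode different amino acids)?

2

Codon 1: ATG Met / CGC Arg — nonsynonymous.
Codon 2: GAG Glu / GAA Glu — synonymous.
Codon 3: ACC Thr / ACC Thr — identical.
Codon 4: CGC Arg / GAG Glu — nonsynonymous.
Codon 5: CGG Arg / CGG Arg — identical.
Nonsynonymous differences: 2.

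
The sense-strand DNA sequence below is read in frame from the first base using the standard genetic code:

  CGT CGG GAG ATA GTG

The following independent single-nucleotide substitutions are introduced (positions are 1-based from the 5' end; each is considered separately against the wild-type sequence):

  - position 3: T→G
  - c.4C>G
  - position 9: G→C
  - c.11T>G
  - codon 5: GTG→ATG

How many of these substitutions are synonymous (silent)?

Codon 1: CGT (Arg) → CGG (Arg) — synonymous.
Codon 2: CGG (Arg) → GGG (Gly) — missense.
Codon 3: GAG (Glu) → GAC (Asp) — missense.
Codon 4: ATA (Ile) → AGA (Arg) — missense.
Codon 5: GTG (Val) → ATG (Met) — missense.
Synonymous: 1 of 5.

1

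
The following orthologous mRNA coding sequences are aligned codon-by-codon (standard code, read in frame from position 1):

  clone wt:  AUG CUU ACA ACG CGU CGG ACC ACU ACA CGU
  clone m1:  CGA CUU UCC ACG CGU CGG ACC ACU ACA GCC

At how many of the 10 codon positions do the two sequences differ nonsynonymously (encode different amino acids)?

3

Codon 1: AUG Met / CGA Arg — nonsynonymous.
Codon 2: CUU Leu / CUU Leu — identical.
Codon 3: ACA Thr / UCC Ser — nonsynonymous.
Codon 4: ACG Thr / ACG Thr — identical.
Codon 5: CGU Arg / CGU Arg — identical.
Codon 6: CGG Arg / CGG Arg — identical.
Codon 7: ACC Thr / ACC Thr — identical.
Codon 8: ACU Thr / ACU Thr — identical.
Codon 9: ACA Thr / ACA Thr — identical.
Codon 10: CGU Arg / GCC Ala — nonsynonymous.
Nonsynonymous differences: 3.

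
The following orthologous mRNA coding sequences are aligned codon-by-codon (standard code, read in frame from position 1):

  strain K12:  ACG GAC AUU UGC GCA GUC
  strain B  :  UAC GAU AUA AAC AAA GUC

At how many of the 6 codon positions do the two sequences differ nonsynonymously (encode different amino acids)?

Codon 1: ACG Thr / UAC Tyr — nonsynonymous.
Codon 2: GAC Asp / GAU Asp — synonymous.
Codon 3: AUU Ile / AUA Ile — synonymous.
Codon 4: UGC Cys / AAC Asn — nonsynonymous.
Codon 5: GCA Ala / AAA Lys — nonsynonymous.
Codon 6: GUC Val / GUC Val — identical.
Nonsynonymous differences: 3.

3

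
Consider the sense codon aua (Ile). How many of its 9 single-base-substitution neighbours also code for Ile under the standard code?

Position 1: none → 0 synonymous.
Position 2: none → 0 synonymous.
Position 3: AUU, AUC → 2 synonymous.
Total: 0 + 0 + 2 = 2.

2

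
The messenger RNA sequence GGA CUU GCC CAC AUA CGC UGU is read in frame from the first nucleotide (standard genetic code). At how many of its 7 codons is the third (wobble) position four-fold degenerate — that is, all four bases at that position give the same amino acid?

Codon 1 GGA (Gly): third position 4-fold.
Codon 2 CUU (Leu): third position 4-fold.
Codon 3 GCC (Ala): third position 4-fold.
Codon 4 CAC (His): third position 2-fold.
Codon 5 AUA (Ile): third position 3-fold.
Codon 6 CGC (Arg): third position 4-fold.
Codon 7 UGU (Cys): third position 2-fold.
Four-fold degenerate third positions: 4.

4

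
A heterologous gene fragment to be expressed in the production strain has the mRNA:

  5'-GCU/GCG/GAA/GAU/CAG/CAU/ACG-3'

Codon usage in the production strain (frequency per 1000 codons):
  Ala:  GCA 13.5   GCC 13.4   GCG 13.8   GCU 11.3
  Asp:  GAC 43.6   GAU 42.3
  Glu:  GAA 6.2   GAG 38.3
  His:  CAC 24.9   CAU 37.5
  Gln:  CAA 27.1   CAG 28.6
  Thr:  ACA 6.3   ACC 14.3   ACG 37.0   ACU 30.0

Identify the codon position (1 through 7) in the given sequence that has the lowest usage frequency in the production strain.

Codon 1 GCU (Ala): 11.3 per 1000.
Codon 2 GCG (Ala): 13.8 per 1000.
Codon 3 GAA (Glu): 6.2 per 1000.
Codon 4 GAU (Asp): 42.3 per 1000.
Codon 5 CAG (Gln): 28.6 per 1000.
Codon 6 CAU (His): 37.5 per 1000.
Codon 7 ACG (Thr): 37.0 per 1000.
Lowest frequency is 6.2 at codon 3.

3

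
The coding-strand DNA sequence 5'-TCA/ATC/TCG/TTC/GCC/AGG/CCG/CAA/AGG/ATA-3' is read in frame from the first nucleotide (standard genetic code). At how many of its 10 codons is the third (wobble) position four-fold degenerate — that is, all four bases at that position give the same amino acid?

Codon 1 TCA (Ser): third position 4-fold.
Codon 2 ATC (Ile): third position 3-fold.
Codon 3 TCG (Ser): third position 4-fold.
Codon 4 TTC (Phe): third position 2-fold.
Codon 5 GCC (Ala): third position 4-fold.
Codon 6 AGG (Arg): third position 2-fold.
Codon 7 CCG (Pro): third position 4-fold.
Codon 8 CAA (Gln): third position 2-fold.
Codon 9 AGG (Arg): third position 2-fold.
Codon 10 ATA (Ile): third position 3-fold.
Four-fold degenerate third positions: 4.

4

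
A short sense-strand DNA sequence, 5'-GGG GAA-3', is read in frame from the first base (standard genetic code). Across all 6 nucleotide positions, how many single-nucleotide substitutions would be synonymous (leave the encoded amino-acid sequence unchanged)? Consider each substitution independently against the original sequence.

Codon 1 (GGG, Gly): 3 synonymous substitutions.
Codon 2 (GAA, Glu): 1 synonymous substitution.
Total: 3 + 1 = 4.

4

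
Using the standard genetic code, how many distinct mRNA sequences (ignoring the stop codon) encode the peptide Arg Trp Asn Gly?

Arg: 6 codons.
Trp: 1 codon.
Asn: 2 codons.
Gly: 4 codons.
6 × 1 × 2 × 4 = 48.

48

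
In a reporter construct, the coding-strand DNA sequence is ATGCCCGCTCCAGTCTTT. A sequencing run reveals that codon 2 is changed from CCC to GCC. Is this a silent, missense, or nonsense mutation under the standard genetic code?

missense

Position 4 falls in codon 2: CCC → Pro.
After the substitution the codon is GCC → Ala.
Pro ≠ Ala, so this is a missense mutation.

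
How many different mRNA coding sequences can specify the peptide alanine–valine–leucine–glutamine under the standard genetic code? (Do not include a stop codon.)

192

Ala: 4 codons.
Val: 4 codons.
Leu: 6 codons.
Gln: 2 codons.
4 × 4 × 6 × 2 = 192.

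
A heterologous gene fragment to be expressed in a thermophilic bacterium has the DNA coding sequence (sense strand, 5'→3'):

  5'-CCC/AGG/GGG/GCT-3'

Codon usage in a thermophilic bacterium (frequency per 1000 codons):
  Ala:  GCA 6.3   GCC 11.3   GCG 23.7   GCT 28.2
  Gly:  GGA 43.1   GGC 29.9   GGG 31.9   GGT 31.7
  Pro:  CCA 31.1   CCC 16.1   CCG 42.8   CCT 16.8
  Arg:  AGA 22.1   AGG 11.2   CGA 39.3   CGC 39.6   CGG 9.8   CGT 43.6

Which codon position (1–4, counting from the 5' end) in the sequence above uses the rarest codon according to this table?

Codon 1 CCC (Pro): 16.1 per 1000.
Codon 2 AGG (Arg): 11.2 per 1000.
Codon 3 GGG (Gly): 31.9 per 1000.
Codon 4 GCT (Ala): 28.2 per 1000.
Lowest frequency is 11.2 at codon 2.

2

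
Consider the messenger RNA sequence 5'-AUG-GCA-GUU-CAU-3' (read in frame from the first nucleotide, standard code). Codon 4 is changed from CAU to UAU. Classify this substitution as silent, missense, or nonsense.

Position 10 falls in codon 4: CAU → His.
After the substitution the codon is UAU → Tyr.
His ≠ Tyr, so this is a missense mutation.

missense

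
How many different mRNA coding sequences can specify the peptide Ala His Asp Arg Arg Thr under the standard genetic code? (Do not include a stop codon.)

Ala: 4 codons.
His: 2 codons.
Asp: 2 codons.
Arg: 6 codons.
Arg: 6 codons.
Thr: 4 codons.
4 × 2 × 2 × 6 × 6 × 4 = 2304.

2304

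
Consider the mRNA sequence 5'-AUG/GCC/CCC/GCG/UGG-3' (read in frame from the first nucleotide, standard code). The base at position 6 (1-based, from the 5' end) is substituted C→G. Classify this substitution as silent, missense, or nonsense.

Position 6 falls in codon 2: GCC → Ala.
After the substitution the codon is GCG → Ala.
Both encode Ala, so the change is synonymous.

silent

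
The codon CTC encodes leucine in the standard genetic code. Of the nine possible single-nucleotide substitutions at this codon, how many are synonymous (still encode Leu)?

3

Position 1: none → 0 synonymous.
Position 2: none → 0 synonymous.
Position 3: CTT, CTA, CTG → 3 synonymous.
Total: 0 + 0 + 3 = 3.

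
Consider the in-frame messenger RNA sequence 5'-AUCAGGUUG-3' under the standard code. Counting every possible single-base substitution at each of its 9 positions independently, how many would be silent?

6

Codon 1 (AUC, Ile): 2 synonymous substitutions.
Codon 2 (AGG, Arg): 2 synonymous substitutions.
Codon 3 (UUG, Leu): 2 synonymous substitutions.
Total: 2 + 2 + 2 = 6.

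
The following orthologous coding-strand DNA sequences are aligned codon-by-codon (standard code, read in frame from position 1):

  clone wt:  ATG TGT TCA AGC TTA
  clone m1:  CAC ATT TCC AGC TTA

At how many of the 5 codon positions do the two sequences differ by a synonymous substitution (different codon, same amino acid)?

1

Codon 1: ATG Met / CAC His — nonsynonymous.
Codon 2: TGT Cys / ATT Ile — nonsynonymous.
Codon 3: TCA Ser / TCC Ser — synonymous.
Codon 4: AGC Ser / AGC Ser — identical.
Codon 5: TTA Leu / TTA Leu — identical.
Synonymous differences: 1.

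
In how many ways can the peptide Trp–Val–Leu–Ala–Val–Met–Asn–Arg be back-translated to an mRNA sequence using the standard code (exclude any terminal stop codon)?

Trp: 1 codon.
Val: 4 codons.
Leu: 6 codons.
Ala: 4 codons.
Val: 4 codons.
Met: 1 codon.
Asn: 2 codons.
Arg: 6 codons.
1 × 4 × 6 × 4 × 4 × 1 × 2 × 6 = 4608.

4608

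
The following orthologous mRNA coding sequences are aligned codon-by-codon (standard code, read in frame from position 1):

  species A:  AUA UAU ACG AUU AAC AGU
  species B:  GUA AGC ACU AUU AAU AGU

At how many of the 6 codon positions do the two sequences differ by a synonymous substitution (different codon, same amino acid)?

2

Codon 1: AUA Ile / GUA Val — nonsynonymous.
Codon 2: UAU Tyr / AGC Ser — nonsynonymous.
Codon 3: ACG Thr / ACU Thr — synonymous.
Codon 4: AUU Ile / AUU Ile — identical.
Codon 5: AAC Asn / AAU Asn — synonymous.
Codon 6: AGU Ser / AGU Ser — identical.
Synonymous differences: 2.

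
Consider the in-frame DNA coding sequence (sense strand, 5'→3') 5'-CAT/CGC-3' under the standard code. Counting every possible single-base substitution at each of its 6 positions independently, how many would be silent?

Codon 1 (CAT, His): 1 synonymous substitution.
Codon 2 (CGC, Arg): 3 synonymous substitutions.
Total: 1 + 3 = 4.

4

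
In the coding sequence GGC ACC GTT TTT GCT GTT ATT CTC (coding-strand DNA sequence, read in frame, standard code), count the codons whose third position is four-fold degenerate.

Codon 1 GGC (Gly): third position 4-fold.
Codon 2 ACC (Thr): third position 4-fold.
Codon 3 GTT (Val): third position 4-fold.
Codon 4 TTT (Phe): third position 2-fold.
Codon 5 GCT (Ala): third position 4-fold.
Codon 6 GTT (Val): third position 4-fold.
Codon 7 ATT (Ile): third position 3-fold.
Codon 8 CTC (Leu): third position 4-fold.
Four-fold degenerate third positions: 6.

6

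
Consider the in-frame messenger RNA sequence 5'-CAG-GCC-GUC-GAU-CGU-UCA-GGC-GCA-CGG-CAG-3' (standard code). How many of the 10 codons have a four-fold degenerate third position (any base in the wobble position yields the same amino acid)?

7

Codon 1 CAG (Gln): third position 2-fold.
Codon 2 GCC (Ala): third position 4-fold.
Codon 3 GUC (Val): third position 4-fold.
Codon 4 GAU (Asp): third position 2-fold.
Codon 5 CGU (Arg): third position 4-fold.
Codon 6 UCA (Ser): third position 4-fold.
Codon 7 GGC (Gly): third position 4-fold.
Codon 8 GCA (Ala): third position 4-fold.
Codon 9 CGG (Arg): third position 4-fold.
Codon 10 CAG (Gln): third position 2-fold.
Four-fold degenerate third positions: 7.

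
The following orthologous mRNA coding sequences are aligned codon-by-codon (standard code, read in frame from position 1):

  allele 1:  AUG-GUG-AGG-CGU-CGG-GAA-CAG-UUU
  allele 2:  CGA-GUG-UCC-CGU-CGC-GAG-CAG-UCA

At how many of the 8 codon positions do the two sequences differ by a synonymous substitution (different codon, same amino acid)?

2

Codon 1: AUG Met / CGA Arg — nonsynonymous.
Codon 2: GUG Val / GUG Val — identical.
Codon 3: AGG Arg / UCC Ser — nonsynonymous.
Codon 4: CGU Arg / CGU Arg — identical.
Codon 5: CGG Arg / CGC Arg — synonymous.
Codon 6: GAA Glu / GAG Glu — synonymous.
Codon 7: CAG Gln / CAG Gln — identical.
Codon 8: UUU Phe / UCA Ser — nonsynonymous.
Synonymous differences: 2.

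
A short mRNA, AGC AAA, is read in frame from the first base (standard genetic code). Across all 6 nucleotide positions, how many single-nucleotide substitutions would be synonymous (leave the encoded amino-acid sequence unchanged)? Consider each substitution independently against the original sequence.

Codon 1 (AGC, Ser): 1 synonymous substitution.
Codon 2 (AAA, Lys): 1 synonymous substitution.
Total: 1 + 1 = 2.

2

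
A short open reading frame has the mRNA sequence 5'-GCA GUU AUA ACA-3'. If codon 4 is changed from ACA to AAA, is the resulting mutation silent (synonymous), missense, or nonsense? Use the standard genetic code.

Position 11 falls in codon 4: ACA → Thr.
After the substitution the codon is AAA → Lys.
Thr ≠ Lys, so this is a missense mutation.

missense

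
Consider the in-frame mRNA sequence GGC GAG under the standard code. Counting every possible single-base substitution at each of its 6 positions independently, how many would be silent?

Codon 1 (GGC, Gly): 3 synonymous substitutions.
Codon 2 (GAG, Glu): 1 synonymous substitution.
Total: 3 + 1 = 4.

4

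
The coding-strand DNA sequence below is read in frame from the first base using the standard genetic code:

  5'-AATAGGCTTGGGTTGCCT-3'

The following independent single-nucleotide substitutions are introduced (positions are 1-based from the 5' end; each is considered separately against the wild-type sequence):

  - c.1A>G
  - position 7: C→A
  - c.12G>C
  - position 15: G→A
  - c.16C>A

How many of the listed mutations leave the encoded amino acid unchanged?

2

Codon 1: AAT (Asn) → GAT (Asp) — missense.
Codon 3: CTT (Leu) → ATT (Ile) — missense.
Codon 4: GGG (Gly) → GGC (Gly) — synonymous.
Codon 5: TTG (Leu) → TTA (Leu) — synonymous.
Codon 6: CCT (Pro) → ACT (Thr) — missense.
Synonymous: 2 of 5.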